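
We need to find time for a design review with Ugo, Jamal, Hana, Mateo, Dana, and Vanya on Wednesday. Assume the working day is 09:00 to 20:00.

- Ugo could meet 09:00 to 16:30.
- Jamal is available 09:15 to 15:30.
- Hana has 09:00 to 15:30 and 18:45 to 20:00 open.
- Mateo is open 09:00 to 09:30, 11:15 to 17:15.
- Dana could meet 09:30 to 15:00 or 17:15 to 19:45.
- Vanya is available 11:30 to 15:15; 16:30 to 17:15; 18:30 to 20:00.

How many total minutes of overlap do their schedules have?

210

Ugo ∩ Jamal: 09:15-15:30.
Ugo ∩ Jamal ∩ Hana: 09:15-15:30.
Ugo ∩ Jamal ∩ Hana ∩ Mateo: 09:15-09:30, 11:15-15:30.
Ugo ∩ Jamal ∩ Hana ∩ Mateo ∩ Dana: 11:15-15:00.
Ugo ∩ Jamal ∩ Hana ∩ Mateo ∩ Dana ∩ Vanya: 11:30-15:00.
So the common availability across everyone is 11:30-15:00.
That's a single block of 210 minutes.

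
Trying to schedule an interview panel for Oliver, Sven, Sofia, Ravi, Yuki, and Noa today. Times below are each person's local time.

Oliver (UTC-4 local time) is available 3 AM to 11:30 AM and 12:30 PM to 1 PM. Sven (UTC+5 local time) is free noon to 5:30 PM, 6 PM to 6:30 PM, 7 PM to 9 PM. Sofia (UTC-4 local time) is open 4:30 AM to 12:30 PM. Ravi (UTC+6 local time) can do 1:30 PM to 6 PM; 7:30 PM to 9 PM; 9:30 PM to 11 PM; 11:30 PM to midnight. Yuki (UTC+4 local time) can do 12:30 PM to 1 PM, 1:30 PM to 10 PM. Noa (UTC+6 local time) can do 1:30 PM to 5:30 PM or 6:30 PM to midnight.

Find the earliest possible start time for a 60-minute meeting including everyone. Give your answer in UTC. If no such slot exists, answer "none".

09:30

Oliver in UTC: 07:00-15:30, 16:30-17:00 (add 4h to convert from UTC-4).
Sven in UTC: 07:00-12:30, 13:00-13:30, 14:00-16:00 (subtract 5h to convert from UTC+5).
Sofia in UTC: 08:30-16:30 (add 4h to convert from UTC-4).
Ravi in UTC: 07:30-12:00, 13:30-15:00, 15:30-17:00, 17:30-18:00 (subtract 6h to convert from UTC+6).
Yuki in UTC: 08:30-09:00, 09:30-18:00 (subtract 4h to convert from UTC+4).
Noa in UTC: 07:30-11:30, 12:30-18:00 (subtract 6h to convert from UTC+6).
Oliver ∩ Sven: 07:00-12:30, 13:00-13:30, 14:00-15:30.
Oliver ∩ Sven ∩ Sofia: 08:30-12:30, 13:00-13:30, 14:00-15:30.
Oliver ∩ Sven ∩ Sofia ∩ Ravi: 08:30-12:00, 14:00-15:00.
Oliver ∩ Sven ∩ Sofia ∩ Ravi ∩ Yuki: 08:30-09:00, 09:30-12:00, 14:00-15:00.
Oliver ∩ Sven ∩ Sofia ∩ Ravi ∩ Yuki ∩ Noa: 08:30-09:00, 09:30-11:30, 14:00-15:00.
Those are the intersection windows.
The first common window of at least 60 minutes is 09:30-11:30, so the earliest start is 09:30.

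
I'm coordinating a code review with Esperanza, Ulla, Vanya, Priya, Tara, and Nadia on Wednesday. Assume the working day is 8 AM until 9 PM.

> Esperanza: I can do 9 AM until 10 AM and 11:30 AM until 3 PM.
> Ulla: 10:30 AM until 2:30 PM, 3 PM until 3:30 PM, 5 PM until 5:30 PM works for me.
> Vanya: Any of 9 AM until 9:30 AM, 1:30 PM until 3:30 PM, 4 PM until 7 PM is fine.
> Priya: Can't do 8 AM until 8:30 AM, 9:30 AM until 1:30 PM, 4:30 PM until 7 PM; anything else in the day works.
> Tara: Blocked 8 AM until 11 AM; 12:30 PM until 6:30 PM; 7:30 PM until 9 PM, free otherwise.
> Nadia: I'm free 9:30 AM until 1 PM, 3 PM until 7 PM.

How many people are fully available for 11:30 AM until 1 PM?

Esperanza free: 09:00-10:00, 11:30-15:00.
Ulla free: 10:30-14:30, 15:00-15:30, 17:00-17:30.
Vanya free: 09:00-09:30, 13:30-15:30, 16:00-19:00.
Priya free: 08:30-09:30, 13:30-16:30, 19:00-21:00 (invert busy blocks within the working day).
Tara free: 11:00-12:30, 18:30-19:30 (invert busy blocks within the working day).
Nadia free: 09:30-13:00, 15:00-19:00.
Esperanza, Ulla, and Nadia can make the full 11:30-13:00 slot — that's 3.

3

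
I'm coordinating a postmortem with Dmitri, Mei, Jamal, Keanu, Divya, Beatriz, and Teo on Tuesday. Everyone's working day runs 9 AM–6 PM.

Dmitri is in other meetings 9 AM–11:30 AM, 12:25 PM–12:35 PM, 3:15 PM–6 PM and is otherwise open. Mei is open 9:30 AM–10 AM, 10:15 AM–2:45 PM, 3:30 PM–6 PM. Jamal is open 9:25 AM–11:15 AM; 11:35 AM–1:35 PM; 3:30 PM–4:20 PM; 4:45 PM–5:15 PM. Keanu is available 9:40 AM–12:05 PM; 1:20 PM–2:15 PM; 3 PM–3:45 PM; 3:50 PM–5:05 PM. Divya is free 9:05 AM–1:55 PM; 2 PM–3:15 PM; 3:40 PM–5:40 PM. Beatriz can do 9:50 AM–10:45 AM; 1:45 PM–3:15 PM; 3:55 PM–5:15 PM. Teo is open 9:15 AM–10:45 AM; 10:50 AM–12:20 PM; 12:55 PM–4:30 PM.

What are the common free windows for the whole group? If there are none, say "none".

none

Dmitri free: 11:30-12:25, 12:35-15:15 (invert busy blocks within the working day).
Mei free: 09:30-10:00, 10:15-14:45, 15:30-18:00.
Jamal free: 09:25-11:15, 11:35-13:35, 15:30-16:20, 16:45-17:15.
Keanu free: 09:40-12:05, 13:20-14:15, 15:00-15:45, 15:50-17:05.
Divya free: 09:05-13:55, 14:00-15:15, 15:40-17:40.
Beatriz free: 09:50-10:45, 13:45-15:15, 15:55-17:15.
Teo free: 09:15-10:45, 10:50-12:20, 12:55-16:30.
Dmitri ∩ Mei: 11:30-12:25, 12:35-14:45.
Dmitri ∩ Mei ∩ Jamal: 11:35-12:25, 12:35-13:35.
Dmitri ∩ Mei ∩ Jamal ∩ Keanu: 11:35-12:05, 13:20-13:35.
Dmitri ∩ Mei ∩ Jamal ∩ Keanu ∩ Divya: 11:35-12:05, 13:20-13:35.
Dmitri ∩ Mei ∩ Jamal ∩ Keanu ∩ Divya ∩ Beatriz: ∅.
Dmitri ∩ Mei ∩ Jamal ∩ Keanu ∩ Divya ∩ Beatriz ∩ Teo: ∅.
There is no time when everyone is free.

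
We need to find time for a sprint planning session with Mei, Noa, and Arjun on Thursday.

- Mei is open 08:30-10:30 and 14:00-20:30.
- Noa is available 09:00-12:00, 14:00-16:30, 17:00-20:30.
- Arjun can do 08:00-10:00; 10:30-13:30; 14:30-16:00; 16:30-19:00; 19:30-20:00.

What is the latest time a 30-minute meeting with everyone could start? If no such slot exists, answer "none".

19:30

Mei ∩ Noa: 09:00-10:30, 14:00-16:30, 17:00-20:30.
Mei ∩ Noa ∩ Arjun: 09:00-10:00, 14:30-16:00, 17:00-19:00, 19:30-20:00.
The last common window of at least 30 minutes is 19:30-20:00; a 30-minute meeting can start as late as 19:30 and still end by 20:00.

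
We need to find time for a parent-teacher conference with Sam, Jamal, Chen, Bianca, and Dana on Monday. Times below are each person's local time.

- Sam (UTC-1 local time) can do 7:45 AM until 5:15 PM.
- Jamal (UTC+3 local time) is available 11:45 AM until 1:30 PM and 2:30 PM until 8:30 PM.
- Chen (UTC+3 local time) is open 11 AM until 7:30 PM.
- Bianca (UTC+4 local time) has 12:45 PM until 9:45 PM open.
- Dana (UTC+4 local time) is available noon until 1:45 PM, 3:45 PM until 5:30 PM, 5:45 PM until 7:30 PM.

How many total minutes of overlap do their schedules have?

270

Sam in UTC: 08:45-18:15 (add 1h to convert from UTC-1).
Jamal in UTC: 08:45-10:30, 11:30-17:30 (subtract 3h to convert from UTC+3).
Chen in UTC: 08:00-16:30 (subtract 3h to convert from UTC+3).
Bianca in UTC: 08:45-17:45 (subtract 4h to convert from UTC+4).
Dana in UTC: 08:00-09:45, 11:45-13:30, 13:45-15:30 (subtract 4h to convert from UTC+4).
Sam ∩ Jamal: 08:45-10:30, 11:30-17:30.
Sam ∩ Jamal ∩ Chen: 08:45-10:30, 11:30-16:30.
Sam ∩ Jamal ∩ Chen ∩ Bianca: 08:45-10:30, 11:30-16:30.
Sam ∩ Jamal ∩ Chen ∩ Bianca ∩ Dana: 08:45-09:45, 11:45-13:30, 13:45-15:30.
So the common availability across everyone is 08:45-09:45, 11:45-13:30, 13:45-15:30.
Summing the common windows: 60 + 105 + 105 = 270 minutes.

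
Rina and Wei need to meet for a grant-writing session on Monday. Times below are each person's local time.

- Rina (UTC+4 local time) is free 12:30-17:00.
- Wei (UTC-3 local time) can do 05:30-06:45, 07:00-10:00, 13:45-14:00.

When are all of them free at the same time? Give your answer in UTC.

08:30-09:45, 10:00-13:00

Rina in UTC: 08:30-13:00 (subtract 4h to convert from UTC+4).
Wei in UTC: 08:30-09:45, 10:00-13:00, 16:45-17:00 (add 3h to convert from UTC-3).
Rina ∩ Wei: 08:30-09:45, 10:00-13:00.
So the common availability across everyone is 08:30-09:45, 10:00-13:00.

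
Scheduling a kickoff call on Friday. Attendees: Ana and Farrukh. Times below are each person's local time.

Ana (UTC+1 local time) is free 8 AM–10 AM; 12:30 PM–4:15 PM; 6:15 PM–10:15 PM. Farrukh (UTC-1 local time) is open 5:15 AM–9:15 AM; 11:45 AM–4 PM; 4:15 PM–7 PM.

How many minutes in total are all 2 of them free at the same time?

435

Ana in UTC: 07:00-09:00, 11:30-15:15, 17:15-21:15 (subtract 1h to convert from UTC+1).
Farrukh in UTC: 06:15-10:15, 12:45-17:00, 17:15-20:00 (add 1h to convert from UTC-1).
Ana ∩ Farrukh: 07:00-09:00, 12:45-15:15, 17:15-20:00.
Summing the common windows: 120 + 150 + 165 = 435 minutes.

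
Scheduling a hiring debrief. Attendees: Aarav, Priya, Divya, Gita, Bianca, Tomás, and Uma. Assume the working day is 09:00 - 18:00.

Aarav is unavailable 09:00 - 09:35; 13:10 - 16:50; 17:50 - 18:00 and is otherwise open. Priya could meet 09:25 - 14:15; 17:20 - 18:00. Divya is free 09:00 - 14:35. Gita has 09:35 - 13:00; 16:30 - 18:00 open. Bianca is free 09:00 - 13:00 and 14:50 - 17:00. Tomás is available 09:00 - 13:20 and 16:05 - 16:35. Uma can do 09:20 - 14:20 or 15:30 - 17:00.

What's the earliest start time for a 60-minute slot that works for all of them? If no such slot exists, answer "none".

09:35

Aarav free: 09:35-13:10, 16:50-17:50 (invert busy blocks within the working day).
Priya free: 09:25-14:15, 17:20-18:00.
Divya free: 09:00-14:35.
Gita free: 09:35-13:00, 16:30-18:00.
Bianca free: 09:00-13:00, 14:50-17:00.
Tomás free: 09:00-13:20, 16:05-16:35.
Uma free: 09:20-14:20, 15:30-17:00.
Aarav ∩ Priya: 09:35-13:10, 17:20-17:50.
Aarav ∩ Priya ∩ Divya: 09:35-13:10.
Aarav ∩ Priya ∩ Divya ∩ Gita: 09:35-13:00.
Aarav ∩ Priya ∩ Divya ∩ Gita ∩ Bianca: 09:35-13:00.
Aarav ∩ Priya ∩ Divya ∩ Gita ∩ Bianca ∩ Tomás: 09:35-13:00.
Aarav ∩ Priya ∩ Divya ∩ Gita ∩ Bianca ∩ Tomás ∩ Uma: 09:35-13:00.
Those are the intersection windows.
The first common window of at least 60 minutes is 09:35-13:00, so the earliest start is 09:35.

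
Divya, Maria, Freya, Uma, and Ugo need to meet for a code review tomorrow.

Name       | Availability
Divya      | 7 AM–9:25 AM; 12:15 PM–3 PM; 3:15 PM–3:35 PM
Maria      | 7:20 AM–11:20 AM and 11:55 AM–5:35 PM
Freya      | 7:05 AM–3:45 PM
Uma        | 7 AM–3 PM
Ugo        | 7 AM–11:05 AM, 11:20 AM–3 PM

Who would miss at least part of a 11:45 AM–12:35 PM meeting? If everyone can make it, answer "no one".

Divya: not fully free for 11:45-12:35. Maria: not fully free for 11:45-12:35. Freya: free for 11:45-12:35. Uma: free for 11:45-12:35. Ugo: free for 11:45-12:35.

Divya, Maria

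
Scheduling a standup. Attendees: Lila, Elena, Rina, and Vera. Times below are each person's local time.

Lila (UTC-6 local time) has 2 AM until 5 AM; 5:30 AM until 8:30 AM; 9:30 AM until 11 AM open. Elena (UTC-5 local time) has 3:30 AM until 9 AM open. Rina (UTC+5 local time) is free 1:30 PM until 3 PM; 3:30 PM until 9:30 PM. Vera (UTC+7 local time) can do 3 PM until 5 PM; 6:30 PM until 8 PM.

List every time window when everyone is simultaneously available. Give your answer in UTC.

Lila in UTC: 08:00-11:00, 11:30-14:30, 15:30-17:00 (add 6h to convert from UTC-6).
Elena in UTC: 08:30-14:00 (add 5h to convert from UTC-5).
Rina in UTC: 08:30-10:00, 10:30-16:30 (subtract 5h to convert from UTC+5).
Vera in UTC: 08:00-10:00, 11:30-13:00 (subtract 7h to convert from UTC+7).
Lila ∩ Elena: 08:30-11:00, 11:30-14:00.
Lila ∩ Elena ∩ Rina: 08:30-10:00, 10:30-11:00, 11:30-14:00.
Lila ∩ Elena ∩ Rina ∩ Vera: 08:30-10:00, 11:30-13:00.

08:30-10:00, 11:30-13:00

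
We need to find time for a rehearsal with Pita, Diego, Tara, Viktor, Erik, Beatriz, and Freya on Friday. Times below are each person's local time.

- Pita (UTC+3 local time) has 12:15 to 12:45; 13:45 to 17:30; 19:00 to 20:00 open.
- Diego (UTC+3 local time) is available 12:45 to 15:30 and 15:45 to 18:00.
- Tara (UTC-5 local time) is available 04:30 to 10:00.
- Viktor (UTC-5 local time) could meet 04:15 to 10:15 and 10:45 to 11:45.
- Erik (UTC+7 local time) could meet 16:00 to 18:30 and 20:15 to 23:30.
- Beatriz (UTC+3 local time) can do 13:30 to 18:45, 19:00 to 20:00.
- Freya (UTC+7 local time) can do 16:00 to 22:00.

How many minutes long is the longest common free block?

Pita in UTC: 09:15-09:45, 10:45-14:30, 16:00-17:00 (subtract 3h to convert from UTC+3).
Diego in UTC: 09:45-12:30, 12:45-15:00 (subtract 3h to convert from UTC+3).
Tara in UTC: 09:30-15:00 (add 5h to convert from UTC-5).
Viktor in UTC: 09:15-15:15, 15:45-16:45 (add 5h to convert from UTC-5).
Erik in UTC: 09:00-11:30, 13:15-16:30 (subtract 7h to convert from UTC+7).
Beatriz in UTC: 10:30-15:45, 16:00-17:00 (subtract 3h to convert from UTC+3).
Freya in UTC: 09:00-15:00 (subtract 7h to convert from UTC+7).
Pita ∩ Diego: 10:45-12:30, 12:45-14:30.
Pita ∩ Diego ∩ Tara: 10:45-12:30, 12:45-14:30.
Pita ∩ Diego ∩ Tara ∩ Viktor: 10:45-12:30, 12:45-14:30.
Pita ∩ Diego ∩ Tara ∩ Viktor ∩ Erik: 10:45-11:30, 13:15-14:30.
Pita ∩ Diego ∩ Tara ∩ Viktor ∩ Erik ∩ Beatriz: 10:45-11:30, 13:15-14:30.
Pita ∩ Diego ∩ Tara ∩ Viktor ∩ Erik ∩ Beatriz ∩ Freya: 10:45-11:30, 13:15-14:30.
Those are the intersection windows.
The longest is 13:15-14:30 at 75 minutes.

75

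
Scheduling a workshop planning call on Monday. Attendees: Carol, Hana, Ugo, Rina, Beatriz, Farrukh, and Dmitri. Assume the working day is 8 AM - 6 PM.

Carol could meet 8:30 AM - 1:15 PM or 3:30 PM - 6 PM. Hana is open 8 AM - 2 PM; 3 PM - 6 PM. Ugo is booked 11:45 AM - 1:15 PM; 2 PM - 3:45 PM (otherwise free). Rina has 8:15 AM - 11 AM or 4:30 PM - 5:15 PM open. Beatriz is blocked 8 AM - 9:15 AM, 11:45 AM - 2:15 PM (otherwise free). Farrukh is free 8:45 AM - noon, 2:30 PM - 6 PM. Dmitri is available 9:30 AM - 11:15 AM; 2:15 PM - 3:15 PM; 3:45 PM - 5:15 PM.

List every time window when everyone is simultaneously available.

Carol free: 08:30-13:15, 15:30-18:00.
Hana free: 08:00-14:00, 15:00-18:00.
Ugo free: 08:00-11:45, 13:15-14:00, 15:45-18:00 (invert busy blocks within the working day).
Rina free: 08:15-11:00, 16:30-17:15.
Beatriz free: 09:15-11:45, 14:15-18:00 (invert busy blocks within the working day).
Farrukh free: 08:45-12:00, 14:30-18:00.
Dmitri free: 09:30-11:15, 14:15-15:15, 15:45-17:15.
Carol ∩ Hana: 08:30-13:15, 15:30-18:00.
Carol ∩ Hana ∩ Ugo: 08:30-11:45, 15:45-18:00.
Carol ∩ Hana ∩ Ugo ∩ Rina: 08:30-11:00, 16:30-17:15.
Carol ∩ Hana ∩ Ugo ∩ Rina ∩ Beatriz: 09:15-11:00, 16:30-17:15.
Carol ∩ Hana ∩ Ugo ∩ Rina ∩ Beatriz ∩ Farrukh: 09:15-11:00, 16:30-17:15.
Carol ∩ Hana ∩ Ugo ∩ Rina ∩ Beatriz ∩ Farrukh ∩ Dmitri: 09:30-11:00, 16:30-17:15.

09:30-11:00, 16:30-17:15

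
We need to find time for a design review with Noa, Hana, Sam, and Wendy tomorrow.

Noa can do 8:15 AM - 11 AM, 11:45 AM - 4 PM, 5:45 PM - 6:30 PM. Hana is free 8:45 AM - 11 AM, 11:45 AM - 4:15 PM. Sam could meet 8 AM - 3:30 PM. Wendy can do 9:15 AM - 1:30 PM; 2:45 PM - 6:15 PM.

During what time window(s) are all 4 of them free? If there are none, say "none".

Noa ∩ Hana: 08:45-11:00, 11:45-16:00.
Noa ∩ Hana ∩ Sam: 08:45-11:00, 11:45-15:30.
Noa ∩ Hana ∩ Sam ∩ Wendy: 09:15-11:00, 11:45-13:30, 14:45-15:30.
Those are the intersection windows.

09:15-11:00, 11:45-13:30, 14:45-15:30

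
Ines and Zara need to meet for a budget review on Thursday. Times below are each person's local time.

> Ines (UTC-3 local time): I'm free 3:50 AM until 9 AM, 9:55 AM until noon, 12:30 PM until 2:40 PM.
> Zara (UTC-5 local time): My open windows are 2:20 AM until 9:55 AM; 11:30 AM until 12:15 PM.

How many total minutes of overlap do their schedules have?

445

Ines in UTC: 06:50-12:00, 12:55-15:00, 15:30-17:40 (add 3h to convert from UTC-3).
Zara in UTC: 07:20-14:55, 16:30-17:15 (add 5h to convert from UTC-5).
Ines ∩ Zara: 07:20-12:00, 12:55-14:55, 16:30-17:15.
Summing the common windows: 280 + 120 + 45 = 445 minutes.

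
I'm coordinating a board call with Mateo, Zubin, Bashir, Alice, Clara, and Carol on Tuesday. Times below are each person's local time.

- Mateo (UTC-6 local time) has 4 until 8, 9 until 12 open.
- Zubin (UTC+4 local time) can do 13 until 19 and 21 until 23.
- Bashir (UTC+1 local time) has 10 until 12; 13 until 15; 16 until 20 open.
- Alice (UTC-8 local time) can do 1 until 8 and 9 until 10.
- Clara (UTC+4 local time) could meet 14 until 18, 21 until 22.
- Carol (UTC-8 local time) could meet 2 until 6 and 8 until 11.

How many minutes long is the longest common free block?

Mateo in UTC: 10:00-14:00, 15:00-18:00 (add 6h to convert from UTC-6).
Zubin in UTC: 09:00-15:00, 17:00-19:00 (subtract 4h to convert from UTC+4).
Bashir in UTC: 09:00-11:00, 12:00-14:00, 15:00-19:00 (subtract 1h to convert from UTC+1).
Alice in UTC: 09:00-16:00, 17:00-18:00 (add 8h to convert from UTC-8).
Clara in UTC: 10:00-14:00, 17:00-18:00 (subtract 4h to convert from UTC+4).
Carol in UTC: 10:00-14:00, 16:00-19:00 (add 8h to convert from UTC-8).
Mateo ∩ Zubin: 10:00-14:00, 17:00-18:00.
Mateo ∩ Zubin ∩ Bashir: 10:00-11:00, 12:00-14:00, 17:00-18:00.
Mateo ∩ Zubin ∩ Bashir ∩ Alice: 10:00-11:00, 12:00-14:00, 17:00-18:00.
Mateo ∩ Zubin ∩ Bashir ∩ Alice ∩ Clara: 10:00-11:00, 12:00-14:00, 17:00-18:00.
Mateo ∩ Zubin ∩ Bashir ∩ Alice ∩ Clara ∩ Carol: 10:00-11:00, 12:00-14:00, 17:00-18:00.
The longest is 12:00-14:00 at 120 minutes.

120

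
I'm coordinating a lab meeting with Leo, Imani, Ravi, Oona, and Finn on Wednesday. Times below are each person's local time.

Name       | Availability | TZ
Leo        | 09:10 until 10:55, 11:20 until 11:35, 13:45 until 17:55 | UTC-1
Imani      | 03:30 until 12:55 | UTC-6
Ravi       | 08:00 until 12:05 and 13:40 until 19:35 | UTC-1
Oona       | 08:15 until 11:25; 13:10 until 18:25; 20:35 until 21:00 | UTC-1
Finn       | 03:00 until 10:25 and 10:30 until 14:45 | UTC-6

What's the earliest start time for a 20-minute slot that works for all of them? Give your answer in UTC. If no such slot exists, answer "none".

Leo in UTC: 10:10-11:55, 12:20-12:35, 14:45-18:55 (add 1h to convert from UTC-1).
Imani in UTC: 09:30-18:55 (add 6h to convert from UTC-6).
Ravi in UTC: 09:00-13:05, 14:40-20:35 (add 1h to convert from UTC-1).
Oona in UTC: 09:15-12:25, 14:10-19:25, 21:35-22:00 (add 1h to convert from UTC-1).
Finn in UTC: 09:00-16:25, 16:30-20:45 (add 6h to convert from UTC-6).
Leo ∩ Imani: 10:10-11:55, 12:20-12:35, 14:45-18:55.
Leo ∩ Imani ∩ Ravi: 10:10-11:55, 12:20-12:35, 14:45-18:55.
Leo ∩ Imani ∩ Ravi ∩ Oona: 10:10-11:55, 12:20-12:25, 14:45-18:55.
Leo ∩ Imani ∩ Ravi ∩ Oona ∩ Finn: 10:10-11:55, 12:20-12:25, 14:45-16:25, 16:30-18:55.
The first common window of at least 20 minutes is 10:10-11:55, so the earliest start is 10:10.

10:10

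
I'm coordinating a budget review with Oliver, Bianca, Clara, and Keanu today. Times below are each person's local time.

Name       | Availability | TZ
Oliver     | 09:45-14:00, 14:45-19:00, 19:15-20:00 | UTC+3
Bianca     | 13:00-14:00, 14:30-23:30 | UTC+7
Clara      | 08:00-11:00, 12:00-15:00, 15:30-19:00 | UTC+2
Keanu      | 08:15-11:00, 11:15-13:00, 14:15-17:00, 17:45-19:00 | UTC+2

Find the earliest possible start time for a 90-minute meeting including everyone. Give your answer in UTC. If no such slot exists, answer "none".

07:30

Oliver in UTC: 06:45-11:00, 11:45-16:00, 16:15-17:00 (subtract 3h to convert from UTC+3).
Bianca in UTC: 06:00-07:00, 07:30-16:30 (subtract 7h to convert from UTC+7).
Clara in UTC: 06:00-09:00, 10:00-13:00, 13:30-17:00 (subtract 2h to convert from UTC+2).
Keanu in UTC: 06:15-09:00, 09:15-11:00, 12:15-15:00, 15:45-17:00 (subtract 2h to convert from UTC+2).
Oliver ∩ Bianca: 06:45-07:00, 07:30-11:00, 11:45-16:00, 16:15-16:30.
Oliver ∩ Bianca ∩ Clara: 06:45-07:00, 07:30-09:00, 10:00-11:00, 11:45-13:00, 13:30-16:00, 16:15-16:30.
Oliver ∩ Bianca ∩ Clara ∩ Keanu: 06:45-07:00, 07:30-09:00, 10:00-11:00, 12:15-13:00, 13:30-15:00, 15:45-16:00, 16:15-16:30.
The first common window of at least 90 minutes is 07:30-09:00, so the earliest start is 07:30.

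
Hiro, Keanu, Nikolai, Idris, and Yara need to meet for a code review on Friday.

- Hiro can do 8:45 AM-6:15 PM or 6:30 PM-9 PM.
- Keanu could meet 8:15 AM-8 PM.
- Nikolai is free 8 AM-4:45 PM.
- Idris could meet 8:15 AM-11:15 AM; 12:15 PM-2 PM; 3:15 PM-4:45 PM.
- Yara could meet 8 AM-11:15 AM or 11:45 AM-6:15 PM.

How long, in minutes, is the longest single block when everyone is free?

150

Hiro ∩ Keanu: 08:45-18:15, 18:30-20:00.
Hiro ∩ Keanu ∩ Nikolai: 08:45-16:45.
Hiro ∩ Keanu ∩ Nikolai ∩ Idris: 08:45-11:15, 12:15-14:00, 15:15-16:45.
Hiro ∩ Keanu ∩ Nikolai ∩ Idris ∩ Yara: 08:45-11:15, 12:15-14:00, 15:15-16:45.
The longest is 08:45-11:15 at 150 minutes.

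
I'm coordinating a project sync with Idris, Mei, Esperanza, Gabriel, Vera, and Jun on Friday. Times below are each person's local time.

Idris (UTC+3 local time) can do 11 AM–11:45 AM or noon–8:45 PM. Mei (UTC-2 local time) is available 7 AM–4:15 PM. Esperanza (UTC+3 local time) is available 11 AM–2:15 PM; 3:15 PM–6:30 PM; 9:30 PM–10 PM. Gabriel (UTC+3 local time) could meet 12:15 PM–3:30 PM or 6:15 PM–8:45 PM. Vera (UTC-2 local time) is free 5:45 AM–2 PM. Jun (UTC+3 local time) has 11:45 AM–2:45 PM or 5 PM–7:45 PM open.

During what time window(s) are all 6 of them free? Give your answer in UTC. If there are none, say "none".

Idris in UTC: 08:00-08:45, 09:00-17:45 (subtract 3h to convert from UTC+3).
Mei in UTC: 09:00-18:15 (add 2h to convert from UTC-2).
Esperanza in UTC: 08:00-11:15, 12:15-15:30, 18:30-19:00 (subtract 3h to convert from UTC+3).
Gabriel in UTC: 09:15-12:30, 15:15-17:45 (subtract 3h to convert from UTC+3).
Vera in UTC: 07:45-16:00 (add 2h to convert from UTC-2).
Jun in UTC: 08:45-11:45, 14:00-16:45 (subtract 3h to convert from UTC+3).
Idris ∩ Mei: 09:00-17:45.
Idris ∩ Mei ∩ Esperanza: 09:00-11:15, 12:15-15:30.
Idris ∩ Mei ∩ Esperanza ∩ Gabriel: 09:15-11:15, 12:15-12:30, 15:15-15:30.
Idris ∩ Mei ∩ Esperanza ∩ Gabriel ∩ Vera: 09:15-11:15, 12:15-12:30, 15:15-15:30.
Idris ∩ Mei ∩ Esperanza ∩ Gabriel ∩ Vera ∩ Jun: 09:15-11:15, 15:15-15:30.

09:15-11:15, 15:15-15:30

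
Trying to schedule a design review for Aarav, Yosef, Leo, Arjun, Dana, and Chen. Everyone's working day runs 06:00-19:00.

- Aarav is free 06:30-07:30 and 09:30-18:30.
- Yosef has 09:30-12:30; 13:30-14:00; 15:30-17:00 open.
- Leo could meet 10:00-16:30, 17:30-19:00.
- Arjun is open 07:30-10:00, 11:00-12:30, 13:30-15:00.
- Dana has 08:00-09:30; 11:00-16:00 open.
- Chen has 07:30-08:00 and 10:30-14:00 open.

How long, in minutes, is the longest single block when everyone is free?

Aarav ∩ Yosef: 09:30-12:30, 13:30-14:00, 15:30-17:00.
Aarav ∩ Yosef ∩ Leo: 10:00-12:30, 13:30-14:00, 15:30-16:30.
Aarav ∩ Yosef ∩ Leo ∩ Arjun: 11:00-12:30, 13:30-14:00.
Aarav ∩ Yosef ∩ Leo ∩ Arjun ∩ Dana: 11:00-12:30, 13:30-14:00.
Aarav ∩ Yosef ∩ Leo ∩ Arjun ∩ Dana ∩ Chen: 11:00-12:30, 13:30-14:00.
The longest is 11:00-12:30 at 90 minutes.

90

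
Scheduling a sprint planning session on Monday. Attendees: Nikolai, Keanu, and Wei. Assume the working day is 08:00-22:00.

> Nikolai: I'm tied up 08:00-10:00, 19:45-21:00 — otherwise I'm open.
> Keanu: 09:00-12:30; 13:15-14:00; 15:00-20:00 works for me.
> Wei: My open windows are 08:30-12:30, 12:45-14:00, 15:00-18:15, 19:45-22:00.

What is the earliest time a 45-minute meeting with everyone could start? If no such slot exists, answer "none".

10:00

Nikolai free: 10:00-19:45, 21:00-22:00 (invert busy blocks within the working day).
Keanu free: 09:00-12:30, 13:15-14:00, 15:00-20:00.
Wei free: 08:30-12:30, 12:45-14:00, 15:00-18:15, 19:45-22:00.
Nikolai ∩ Keanu: 10:00-12:30, 13:15-14:00, 15:00-19:45.
Nikolai ∩ Keanu ∩ Wei: 10:00-12:30, 13:15-14:00, 15:00-18:15.
The first common window of at least 45 minutes is 10:00-12:30, so the earliest start is 10:00.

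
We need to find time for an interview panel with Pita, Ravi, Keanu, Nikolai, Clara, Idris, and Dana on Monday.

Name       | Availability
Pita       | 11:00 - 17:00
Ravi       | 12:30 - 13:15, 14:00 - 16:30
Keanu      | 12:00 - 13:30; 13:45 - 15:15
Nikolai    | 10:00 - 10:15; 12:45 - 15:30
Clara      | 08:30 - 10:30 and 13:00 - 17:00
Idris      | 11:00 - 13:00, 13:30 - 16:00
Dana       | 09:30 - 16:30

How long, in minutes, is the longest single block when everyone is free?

75

Pita ∩ Ravi: 12:30-13:15, 14:00-16:30.
Pita ∩ Ravi ∩ Keanu: 12:30-13:15, 14:00-15:15.
Pita ∩ Ravi ∩ Keanu ∩ Nikolai: 12:45-13:15, 14:00-15:15.
Pita ∩ Ravi ∩ Keanu ∩ Nikolai ∩ Clara: 13:00-13:15, 14:00-15:15.
Pita ∩ Ravi ∩ Keanu ∩ Nikolai ∩ Clara ∩ Idris: 14:00-15:15.
Pita ∩ Ravi ∩ Keanu ∩ Nikolai ∩ Clara ∩ Idris ∩ Dana: 14:00-15:15.
The longest is 14:00-15:15 at 75 minutes.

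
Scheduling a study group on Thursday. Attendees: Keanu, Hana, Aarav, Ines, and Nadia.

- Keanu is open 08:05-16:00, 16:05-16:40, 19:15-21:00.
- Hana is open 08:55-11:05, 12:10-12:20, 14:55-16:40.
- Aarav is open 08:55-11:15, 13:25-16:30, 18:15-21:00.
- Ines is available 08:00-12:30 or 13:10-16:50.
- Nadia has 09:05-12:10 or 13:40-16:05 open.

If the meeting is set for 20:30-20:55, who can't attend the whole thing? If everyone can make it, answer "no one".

Hana, Ines, Nadia

Keanu: free for 20:30-20:55. Hana: not fully free for 20:30-20:55. Aarav: free for 20:30-20:55. Ines: not fully free for 20:30-20:55. Nadia: not fully free for 20:30-20:55.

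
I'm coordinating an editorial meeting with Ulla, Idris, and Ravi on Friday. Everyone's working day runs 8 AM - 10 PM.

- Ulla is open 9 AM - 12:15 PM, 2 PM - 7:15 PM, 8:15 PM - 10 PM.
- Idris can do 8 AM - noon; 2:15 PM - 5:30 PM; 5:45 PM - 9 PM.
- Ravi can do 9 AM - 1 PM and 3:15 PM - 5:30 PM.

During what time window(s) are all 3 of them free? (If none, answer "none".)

Ulla ∩ Idris: 09:00-12:00, 14:15-17:30, 17:45-19:15, 20:15-21:00.
Ulla ∩ Idris ∩ Ravi: 09:00-12:00, 15:15-17:30.

09:00-12:00, 15:15-17:30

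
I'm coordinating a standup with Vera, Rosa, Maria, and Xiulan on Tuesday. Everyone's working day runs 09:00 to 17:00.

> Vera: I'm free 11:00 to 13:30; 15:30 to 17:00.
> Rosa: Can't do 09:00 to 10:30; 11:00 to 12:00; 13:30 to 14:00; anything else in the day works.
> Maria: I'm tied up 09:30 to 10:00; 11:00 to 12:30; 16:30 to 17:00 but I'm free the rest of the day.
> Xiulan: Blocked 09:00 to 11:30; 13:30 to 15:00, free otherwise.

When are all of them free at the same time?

12:30-13:30, 15:30-16:30

Vera free: 11:00-13:30, 15:30-17:00.
Rosa free: 10:30-11:00, 12:00-13:30, 14:00-17:00 (invert busy blocks within the working day).
Maria free: 09:00-09:30, 10:00-11:00, 12:30-16:30 (invert busy blocks within the working day).
Xiulan free: 11:30-13:30, 15:00-17:00 (invert busy blocks within the working day).
Vera ∩ Rosa: 12:00-13:30, 15:30-17:00.
Vera ∩ Rosa ∩ Maria: 12:30-13:30, 15:30-16:30.
Vera ∩ Rosa ∩ Maria ∩ Xiulan: 12:30-13:30, 15:30-16:30.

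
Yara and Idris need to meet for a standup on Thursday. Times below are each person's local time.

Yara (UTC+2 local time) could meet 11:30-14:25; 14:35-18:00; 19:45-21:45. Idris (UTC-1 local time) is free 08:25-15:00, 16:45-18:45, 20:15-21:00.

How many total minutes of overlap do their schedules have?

Yara in UTC: 09:30-12:25, 12:35-16:00, 17:45-19:45 (subtract 2h to convert from UTC+2).
Idris in UTC: 09:25-16:00, 17:45-19:45, 21:15-22:00 (add 1h to convert from UTC-1).
Yara ∩ Idris: 09:30-12:25, 12:35-16:00, 17:45-19:45.
Summing the common windows: 175 + 205 + 120 = 500 minutes.

500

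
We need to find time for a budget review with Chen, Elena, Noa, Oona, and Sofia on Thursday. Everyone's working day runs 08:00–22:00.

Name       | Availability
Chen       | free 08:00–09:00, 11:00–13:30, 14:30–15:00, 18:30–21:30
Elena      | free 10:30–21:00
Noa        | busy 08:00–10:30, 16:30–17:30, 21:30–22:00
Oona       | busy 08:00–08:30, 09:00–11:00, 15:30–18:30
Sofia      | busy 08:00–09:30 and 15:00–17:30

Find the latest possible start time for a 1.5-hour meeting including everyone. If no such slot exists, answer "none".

19:30

Chen free: 08:00-09:00, 11:00-13:30, 14:30-15:00, 18:30-21:30.
Elena free: 10:30-21:00.
Noa free: 10:30-16:30, 17:30-21:30 (invert busy blocks within the working day).
Oona free: 08:30-09:00, 11:00-15:30, 18:30-22:00 (invert busy blocks within the working day).
Sofia free: 09:30-15:00, 17:30-22:00 (invert busy blocks within the working day).
Chen ∩ Elena: 11:00-13:30, 14:30-15:00, 18:30-21:00.
Chen ∩ Elena ∩ Noa: 11:00-13:30, 14:30-15:00, 18:30-21:00.
Chen ∩ Elena ∩ Noa ∩ Oona: 11:00-13:30, 14:30-15:00, 18:30-21:00.
Chen ∩ Elena ∩ Noa ∩ Oona ∩ Sofia: 11:00-13:30, 14:30-15:00, 18:30-21:00.
So the common availability across everyone is 11:00-13:30, 14:30-15:00, 18:30-21:00.
The last common window of at least 90 minutes is 18:30-21:00; a 90-minute meeting can start as late as 19:30 and still end by 21:00.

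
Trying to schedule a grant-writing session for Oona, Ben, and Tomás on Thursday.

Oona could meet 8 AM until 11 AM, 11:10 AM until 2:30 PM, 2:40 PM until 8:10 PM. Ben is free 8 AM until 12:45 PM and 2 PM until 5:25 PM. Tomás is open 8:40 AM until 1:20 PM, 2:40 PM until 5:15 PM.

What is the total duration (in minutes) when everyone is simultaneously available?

390

Oona ∩ Ben: 08:00-11:00, 11:10-12:45, 14:00-14:30, 14:40-17:25.
Oona ∩ Ben ∩ Tomás: 08:40-11:00, 11:10-12:45, 14:40-17:15.
Those are the intersection windows.
Summing the common windows: 140 + 95 + 155 = 390 minutes.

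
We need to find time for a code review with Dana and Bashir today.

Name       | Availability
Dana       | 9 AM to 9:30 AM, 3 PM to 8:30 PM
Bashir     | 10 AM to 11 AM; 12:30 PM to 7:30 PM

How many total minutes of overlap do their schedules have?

270

Dana ∩ Bashir: 15:00-19:30.
That's a single block of 270 minutes.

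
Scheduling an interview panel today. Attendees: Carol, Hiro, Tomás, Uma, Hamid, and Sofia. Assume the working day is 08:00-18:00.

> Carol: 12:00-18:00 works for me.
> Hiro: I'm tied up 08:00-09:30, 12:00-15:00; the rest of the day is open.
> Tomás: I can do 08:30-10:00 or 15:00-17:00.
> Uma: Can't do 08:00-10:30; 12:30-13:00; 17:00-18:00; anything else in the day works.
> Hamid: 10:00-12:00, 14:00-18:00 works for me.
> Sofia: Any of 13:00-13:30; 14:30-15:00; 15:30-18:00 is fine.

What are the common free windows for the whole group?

Carol free: 12:00-18:00.
Hiro free: 09:30-12:00, 15:00-18:00 (invert busy blocks within the working day).
Tomás free: 08:30-10:00, 15:00-17:00.
Uma free: 10:30-12:30, 13:00-17:00 (invert busy blocks within the working day).
Hamid free: 10:00-12:00, 14:00-18:00.
Sofia free: 13:00-13:30, 14:30-15:00, 15:30-18:00.
Carol ∩ Hiro: 15:00-18:00.
Carol ∩ Hiro ∩ Tomás: 15:00-17:00.
Carol ∩ Hiro ∩ Tomás ∩ Uma: 15:00-17:00.
Carol ∩ Hiro ∩ Tomás ∩ Uma ∩ Hamid: 15:00-17:00.
Carol ∩ Hiro ∩ Tomás ∩ Uma ∩ Hamid ∩ Sofia: 15:30-17:00.

15:30-17:00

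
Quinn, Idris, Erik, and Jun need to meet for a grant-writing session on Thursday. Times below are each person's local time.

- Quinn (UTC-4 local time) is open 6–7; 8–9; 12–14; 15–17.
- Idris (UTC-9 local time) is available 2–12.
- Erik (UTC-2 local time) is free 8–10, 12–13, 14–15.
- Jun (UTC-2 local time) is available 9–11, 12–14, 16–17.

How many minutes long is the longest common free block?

Quinn in UTC: 10:00-11:00, 12:00-13:00, 16:00-18:00, 19:00-21:00 (add 4h to convert from UTC-4).
Idris in UTC: 11:00-21:00 (add 9h to convert from UTC-9).
Erik in UTC: 10:00-12:00, 14:00-15:00, 16:00-17:00 (add 2h to convert from UTC-2).
Jun in UTC: 11:00-13:00, 14:00-16:00, 18:00-19:00 (add 2h to convert from UTC-2).
Quinn ∩ Idris: 12:00-13:00, 16:00-18:00, 19:00-21:00.
Quinn ∩ Idris ∩ Erik: 16:00-17:00.
Quinn ∩ Idris ∩ Erik ∩ Jun: ∅.
There is no time when everyone is free.
No common window exists, so the longest block is 0 minutes.

0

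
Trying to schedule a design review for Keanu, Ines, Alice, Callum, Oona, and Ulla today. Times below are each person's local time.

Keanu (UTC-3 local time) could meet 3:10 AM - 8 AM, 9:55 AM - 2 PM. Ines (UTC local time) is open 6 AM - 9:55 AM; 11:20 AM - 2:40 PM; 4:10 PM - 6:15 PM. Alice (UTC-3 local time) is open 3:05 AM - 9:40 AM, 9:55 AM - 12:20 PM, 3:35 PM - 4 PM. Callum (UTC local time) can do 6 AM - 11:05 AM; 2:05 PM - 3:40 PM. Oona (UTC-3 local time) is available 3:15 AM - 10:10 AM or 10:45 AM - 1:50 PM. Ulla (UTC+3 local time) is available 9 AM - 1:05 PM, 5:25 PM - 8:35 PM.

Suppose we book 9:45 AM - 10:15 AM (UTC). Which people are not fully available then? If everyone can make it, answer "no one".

Ines, Ulla

Keanu in UTC: 06:10-11:00, 12:55-17:00 (add 3h to convert from UTC-3).
Ines in UTC: 06:00-09:55, 11:20-14:40, 16:10-18:15.
Alice in UTC: 06:05-12:40, 12:55-15:20, 18:35-19:00 (add 3h to convert from UTC-3).
Callum in UTC: 06:00-11:05, 14:05-15:40.
Oona in UTC: 06:15-13:10, 13:45-16:50 (add 3h to convert from UTC-3).
Ulla in UTC: 06:00-10:05, 14:25-17:35 (subtract 3h to convert from UTC+3).
Keanu: free for 09:45-10:15. Ines: not fully free for 09:45-10:15. Alice: free for 09:45-10:15. Callum: free for 09:45-10:15. Oona: free for 09:45-10:15. Ulla: not fully free for 09:45-10:15.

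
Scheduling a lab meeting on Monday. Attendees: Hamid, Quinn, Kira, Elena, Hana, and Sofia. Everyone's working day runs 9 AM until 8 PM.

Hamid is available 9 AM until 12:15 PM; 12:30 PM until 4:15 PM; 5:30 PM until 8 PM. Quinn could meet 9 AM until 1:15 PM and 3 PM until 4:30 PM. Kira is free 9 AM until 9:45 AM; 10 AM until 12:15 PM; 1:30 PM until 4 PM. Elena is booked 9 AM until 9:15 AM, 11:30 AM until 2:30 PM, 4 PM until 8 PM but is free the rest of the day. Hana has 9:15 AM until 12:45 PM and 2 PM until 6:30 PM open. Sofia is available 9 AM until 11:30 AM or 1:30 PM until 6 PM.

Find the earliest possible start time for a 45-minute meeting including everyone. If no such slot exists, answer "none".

Hamid free: 09:00-12:15, 12:30-16:15, 17:30-20:00.
Quinn free: 09:00-13:15, 15:00-16:30.
Kira free: 09:00-09:45, 10:00-12:15, 13:30-16:00.
Elena free: 09:15-11:30, 14:30-16:00 (invert busy blocks within the working day).
Hana free: 09:15-12:45, 14:00-18:30.
Sofia free: 09:00-11:30, 13:30-18:00.
Hamid ∩ Quinn: 09:00-12:15, 12:30-13:15, 15:00-16:15.
Hamid ∩ Quinn ∩ Kira: 09:00-09:45, 10:00-12:15, 15:00-16:00.
Hamid ∩ Quinn ∩ Kira ∩ Elena: 09:15-09:45, 10:00-11:30, 15:00-16:00.
Hamid ∩ Quinn ∩ Kira ∩ Elena ∩ Hana: 09:15-09:45, 10:00-11:30, 15:00-16:00.
Hamid ∩ Quinn ∩ Kira ∩ Elena ∩ Hana ∩ Sofia: 09:15-09:45, 10:00-11:30, 15:00-16:00.
The first common window of at least 45 minutes is 10:00-11:30, so the earliest start is 10:00.

10:00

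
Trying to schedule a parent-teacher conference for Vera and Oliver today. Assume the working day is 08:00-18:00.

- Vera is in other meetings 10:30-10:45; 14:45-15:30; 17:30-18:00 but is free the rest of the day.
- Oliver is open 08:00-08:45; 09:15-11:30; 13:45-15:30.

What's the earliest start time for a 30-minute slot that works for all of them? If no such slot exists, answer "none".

Vera free: 08:00-10:30, 10:45-14:45, 15:30-17:30 (invert busy blocks within the working day).
Oliver free: 08:00-08:45, 09:15-11:30, 13:45-15:30.
Vera ∩ Oliver: 08:00-08:45, 09:15-10:30, 10:45-11:30, 13:45-14:45.
The first common window of at least 30 minutes is 08:00-08:45, so the earliest start is 08:00.

08:00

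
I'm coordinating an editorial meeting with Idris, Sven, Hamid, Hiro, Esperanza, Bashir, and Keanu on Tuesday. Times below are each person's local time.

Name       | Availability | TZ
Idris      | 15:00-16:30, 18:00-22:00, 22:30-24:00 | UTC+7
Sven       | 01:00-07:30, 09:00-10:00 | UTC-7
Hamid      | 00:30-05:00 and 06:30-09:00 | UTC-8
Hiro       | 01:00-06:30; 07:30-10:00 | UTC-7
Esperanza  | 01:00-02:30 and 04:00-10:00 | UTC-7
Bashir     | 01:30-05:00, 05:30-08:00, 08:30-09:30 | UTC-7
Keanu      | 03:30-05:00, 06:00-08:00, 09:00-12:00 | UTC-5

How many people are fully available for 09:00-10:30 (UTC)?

Idris in UTC: 08:00-09:30, 11:00-15:00, 15:30-17:00 (subtract 7h to convert from UTC+7).
Sven in UTC: 08:00-14:30, 16:00-17:00 (add 7h to convert from UTC-7).
Hamid in UTC: 08:30-13:00, 14:30-17:00 (add 8h to convert from UTC-8).
Hiro in UTC: 08:00-13:30, 14:30-17:00 (add 7h to convert from UTC-7).
Esperanza in UTC: 08:00-09:30, 11:00-17:00 (add 7h to convert from UTC-7).
Bashir in UTC: 08:30-12:00, 12:30-15:00, 15:30-16:30 (add 7h to convert from UTC-7).
Keanu in UTC: 08:30-10:00, 11:00-13:00, 14:00-17:00 (add 5h to convert from UTC-5).
Sven, Hamid, Hiro, and Bashir can make the full 09:00-10:30 slot — that's 4.

4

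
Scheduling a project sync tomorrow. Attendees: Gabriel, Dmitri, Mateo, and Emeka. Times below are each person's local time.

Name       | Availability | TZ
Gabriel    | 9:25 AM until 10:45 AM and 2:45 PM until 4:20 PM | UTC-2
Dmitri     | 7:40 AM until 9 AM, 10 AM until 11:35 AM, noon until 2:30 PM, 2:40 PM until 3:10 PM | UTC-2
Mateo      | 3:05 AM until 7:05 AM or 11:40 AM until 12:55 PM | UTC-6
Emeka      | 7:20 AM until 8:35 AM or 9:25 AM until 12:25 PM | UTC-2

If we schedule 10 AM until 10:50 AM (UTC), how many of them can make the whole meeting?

2

Gabriel in UTC: 11:25-12:45, 16:45-18:20 (add 2h to convert from UTC-2).
Dmitri in UTC: 09:40-11:00, 12:00-13:35, 14:00-16:30, 16:40-17:10 (add 2h to convert from UTC-2).
Mateo in UTC: 09:05-13:05, 17:40-18:55 (add 6h to convert from UTC-6).
Emeka in UTC: 09:20-10:35, 11:25-14:25 (add 2h to convert from UTC-2).
Dmitri and Mateo can make the full 10:00-10:50 slot — that's 2.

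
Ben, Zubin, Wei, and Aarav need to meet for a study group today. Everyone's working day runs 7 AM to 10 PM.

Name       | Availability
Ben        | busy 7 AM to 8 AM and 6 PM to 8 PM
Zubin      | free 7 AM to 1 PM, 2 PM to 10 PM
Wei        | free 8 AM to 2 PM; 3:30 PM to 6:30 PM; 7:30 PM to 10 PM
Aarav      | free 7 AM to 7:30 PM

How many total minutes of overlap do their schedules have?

Ben free: 08:00-18:00, 20:00-22:00 (invert busy blocks within the working day).
Zubin free: 07:00-13:00, 14:00-22:00.
Wei free: 08:00-14:00, 15:30-18:30, 19:30-22:00.
Aarav free: 07:00-19:30.
Ben ∩ Zubin: 08:00-13:00, 14:00-18:00, 20:00-22:00.
Ben ∩ Zubin ∩ Wei: 08:00-13:00, 15:30-18:00, 20:00-22:00.
Ben ∩ Zubin ∩ Wei ∩ Aarav: 08:00-13:00, 15:30-18:00.
Those are the intersection windows.
Summing the common windows: 300 + 150 = 450 minutes.

450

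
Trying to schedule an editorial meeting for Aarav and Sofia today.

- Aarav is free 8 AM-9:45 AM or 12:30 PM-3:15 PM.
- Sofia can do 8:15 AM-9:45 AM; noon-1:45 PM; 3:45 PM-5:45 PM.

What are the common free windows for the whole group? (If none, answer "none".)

08:15-09:45, 12:30-13:45

Aarav ∩ Sofia: 08:15-09:45, 12:30-13:45.
So the common availability across everyone is 08:15-09:45, 12:30-13:45.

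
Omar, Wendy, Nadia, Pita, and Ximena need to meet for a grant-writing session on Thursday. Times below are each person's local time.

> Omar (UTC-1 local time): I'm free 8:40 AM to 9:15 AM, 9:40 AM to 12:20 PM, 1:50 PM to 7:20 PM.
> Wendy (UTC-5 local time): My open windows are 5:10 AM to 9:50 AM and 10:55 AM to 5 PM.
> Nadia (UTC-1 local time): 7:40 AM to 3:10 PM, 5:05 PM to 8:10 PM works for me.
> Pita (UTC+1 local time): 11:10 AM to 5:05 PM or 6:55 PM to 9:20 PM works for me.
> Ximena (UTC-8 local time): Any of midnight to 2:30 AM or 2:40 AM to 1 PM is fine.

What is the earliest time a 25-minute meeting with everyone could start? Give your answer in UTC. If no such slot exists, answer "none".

10:40

Omar in UTC: 09:40-10:15, 10:40-13:20, 14:50-20:20 (add 1h to convert from UTC-1).
Wendy in UTC: 10:10-14:50, 15:55-22:00 (add 5h to convert from UTC-5).
Nadia in UTC: 08:40-16:10, 18:05-21:10 (add 1h to convert from UTC-1).
Pita in UTC: 10:10-16:05, 17:55-20:20 (subtract 1h to convert from UTC+1).
Ximena in UTC: 08:00-10:30, 10:40-21:00 (add 8h to convert from UTC-8).
Omar ∩ Wendy: 10:10-10:15, 10:40-13:20, 15:55-20:20.
Omar ∩ Wendy ∩ Nadia: 10:10-10:15, 10:40-13:20, 15:55-16:10, 18:05-20:20.
Omar ∩ Wendy ∩ Nadia ∩ Pita: 10:10-10:15, 10:40-13:20, 15:55-16:05, 18:05-20:20.
Omar ∩ Wendy ∩ Nadia ∩ Pita ∩ Ximena: 10:10-10:15, 10:40-13:20, 15:55-16:05, 18:05-20:20.
The first common window of at least 25 minutes is 10:40-13:20, so the earliest start is 10:40.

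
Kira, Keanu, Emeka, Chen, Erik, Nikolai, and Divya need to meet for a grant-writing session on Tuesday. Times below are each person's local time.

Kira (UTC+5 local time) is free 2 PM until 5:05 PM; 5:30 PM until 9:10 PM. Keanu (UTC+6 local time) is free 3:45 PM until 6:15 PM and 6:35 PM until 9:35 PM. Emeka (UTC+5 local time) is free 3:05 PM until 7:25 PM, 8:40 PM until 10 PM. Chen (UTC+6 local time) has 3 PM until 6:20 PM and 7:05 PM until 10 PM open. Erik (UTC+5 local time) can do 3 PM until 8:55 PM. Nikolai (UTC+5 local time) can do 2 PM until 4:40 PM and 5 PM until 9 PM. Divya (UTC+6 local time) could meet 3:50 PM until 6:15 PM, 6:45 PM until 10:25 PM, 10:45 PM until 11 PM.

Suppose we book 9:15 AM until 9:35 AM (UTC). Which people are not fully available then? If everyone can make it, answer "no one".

Kira in UTC: 09:00-12:05, 12:30-16:10 (subtract 5h to convert from UTC+5).
Keanu in UTC: 09:45-12:15, 12:35-15:35 (subtract 6h to convert from UTC+6).
Emeka in UTC: 10:05-14:25, 15:40-17:00 (subtract 5h to convert from UTC+5).
Chen in UTC: 09:00-12:20, 13:05-16:00 (subtract 6h to convert from UTC+6).
Erik in UTC: 10:00-15:55 (subtract 5h to convert from UTC+5).
Nikolai in UTC: 09:00-11:40, 12:00-16:00 (subtract 5h to convert from UTC+5).
Divya in UTC: 09:50-12:15, 12:45-16:25, 16:45-17:00 (subtract 6h to convert from UTC+6).
Kira: free for 09:15-09:35. Keanu: not fully free for 09:15-09:35. Emeka: not fully free for 09:15-09:35. Chen: free for 09:15-09:35. Erik: not fully free for 09:15-09:35. Nikolai: free for 09:15-09:35. Divya: not fully free for 09:15-09:35.

Divya, Emeka, Erik, Keanu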